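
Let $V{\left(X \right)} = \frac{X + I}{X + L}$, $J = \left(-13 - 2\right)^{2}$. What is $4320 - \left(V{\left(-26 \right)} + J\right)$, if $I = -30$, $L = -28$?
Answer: $\frac{110537}{27} \approx 4094.0$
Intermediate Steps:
$J = 225$ ($J = \left(-15\right)^{2} = 225$)
$V{\left(X \right)} = \frac{-30 + X}{-28 + X}$ ($V{\left(X \right)} = \frac{X - 30}{X - 28} = \frac{-30 + X}{-28 + X}$)
$4320 - \left(V{\left(-26 \right)} + J\right) = 4320 - \left(\frac{-30 - 26}{-28 - 26} + 225\right) = 4320 - \left(\frac{1}{-54} \left(-56\right) + 225\right) = 4320 - \left(\left(- \frac{1}{54}\right) \left(-56\right) + 225\right) = 4320 - \left(\frac{28}{27} + 225\right) = 4320 - \frac{6103}{27} = \frac{110537}{27}$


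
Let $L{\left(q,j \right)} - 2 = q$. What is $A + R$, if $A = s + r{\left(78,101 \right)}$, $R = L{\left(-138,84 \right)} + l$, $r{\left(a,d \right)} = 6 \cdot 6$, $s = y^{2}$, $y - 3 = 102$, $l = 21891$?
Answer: $32816$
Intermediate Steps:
$y = 105$ ($y = 3 + 102 = 105$)
$s = 11025$ ($s = 105^{2} = 11025$)
$L{\left(q,j \right)} = 2 + q$
$r{\left(a,d \right)} = 36$
$R = 21755$ ($R = \left(2 - 138\right) + 21891 = -136 + 21891 = 21755$)
$A = 11061$ ($A = 11025 + 36 = 11061$)
$A + R = 11061 + 21755 = 32816$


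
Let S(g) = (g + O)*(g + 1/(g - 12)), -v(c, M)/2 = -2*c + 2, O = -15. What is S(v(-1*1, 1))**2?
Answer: 13712209/400 ≈ 34281.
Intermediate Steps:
v(c, M) = -4 + 4*c (v(c, M) = -2*(-2*c + 2) = -2*(2 - 2*c) = -4 + 4*c)
S(g) = (-15 + g)*(g + 1/(-12 + g)) (S(g) = (g - 15)*(g + 1/(g - 12)) = (-15 + g)*(g + 1/(-12 + g)))
S(v(-1*1, 1))**2 = ((-15 + (-4 + 4*(-1*1))**3 - 27*(-4 + 4*(-1*1))**2 + 181*(-4 + 4*(-1*1)))/(-12 + (-4 + 4*(-1*1))))**2 = ((-15 + (-4 + 4*(-1))**3 - 27*(-4 + 4*(-1))**2 + 181*(-4 + 4*(-1)))/(-12 + (-4 + 4*(-1))))**2 = ((-15 + (-4 - 4)**3 - 27*(-4 - 4)**2 + 181*(-4 - 4))/(-12 + (-4 - 4)))**2 = ((-15 + (-8)**3 - 27*(-8)**2 + 181*(-8))/(-12 - 8))**2 = ((-15 - 512 - 27*64 - 1448)/(-20))**2 = (-(-15 - 512 - 1728 - 1448)/20)**2 = (-1/20*(-3703))**2 = (3703/20)**2 = 13712209/400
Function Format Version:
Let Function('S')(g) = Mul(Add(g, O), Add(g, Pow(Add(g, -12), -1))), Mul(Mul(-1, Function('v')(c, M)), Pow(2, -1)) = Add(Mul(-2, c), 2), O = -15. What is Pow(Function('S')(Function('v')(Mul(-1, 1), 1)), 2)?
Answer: Rational(13712209, 400) ≈ 34281.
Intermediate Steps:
Function('v')(c, M) = Add(-4, Mul(4, c)) (Function('v')(c, M) = Mul(-2, Add(Mul(-2, c), 2)) = Mul(-2, Add(2, Mul(-2, c))) = Add(-4, Mul(4, c)))
Function('S')(g) = Mul(Add(-15, g), Add(g, Pow(Add(-12, g), -1))) (Function('S')(g) = Mul(Add(g, -15), Add(g, Pow(Add(g, -12), -1))) = Mul(Add(-15, g), Add(g, Pow(Add(-12, g), -1))))
Pow(Function('S')(Function('v')(Mul(-1, 1), 1)), 2) = Pow(Mul(Pow(Add(-12, Add(-4, Mul(4, Mul(-1, 1)))), -1), Add(-15, Pow(Add(-4, Mul(4, Mul(-1, 1))), 3), Mul(-27, Pow(Add(-4, Mul(4, Mul(-1, 1))), 2)), Mul(181, Add(-4, Mul(4, Mul(-1, 1)))))), 2) = Pow(Mul(Pow(Add(-12, Add(-4, Mul(4, -1))), -1), Add(-15, Pow(Add(-4, Mul(4, -1)), 3), Mul(-27, Pow(Add(-4, Mul(4, -1)), 2)), Mul(181, Add(-4, Mul(4, -1))))), 2) = Pow(Mul(Pow(Add(-12, Add(-4, -4)), -1), Add(-15, Pow(Add(-4, -4), 3), Mul(-27, Pow(Add(-4, -4), 2)), Mul(181, Add(-4, -4)))), 2) = Pow(Mul(Pow(Add(-12, -8), -1), Add(-15, Pow(-8, 3), Mul(-27, Pow(-8, 2)), Mul(181, -8))), 2) = Pow(Mul(Pow(-20, -1), Add(-15, -512, Mul(-27, 64), -1448)), 2) = Pow(Mul(Rational(-1, 20), Add(-15, -512, -1728, -1448)), 2) = Pow(Mul(Rational(-1, 20), -3703), 2) = Pow(Rational(3703, 20), 2) = Rational(13712209, 400)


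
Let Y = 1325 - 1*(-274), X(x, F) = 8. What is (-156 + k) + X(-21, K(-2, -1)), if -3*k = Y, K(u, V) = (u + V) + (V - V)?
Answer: -681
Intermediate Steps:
K(u, V) = V + u (K(u, V) = (V + u) + 0 = V + u)
Y = 1599 (Y = 1325 + 274 = 1599)
k = -533 (k = -1/3*1599 = -533)
(-156 + k) + X(-21, K(-2, -1)) = (-156 - 533) + 8 = -689 + 8 = -681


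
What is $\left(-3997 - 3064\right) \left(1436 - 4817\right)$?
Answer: $23873241$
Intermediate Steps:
$\left(-3997 - 3064\right) \left(1436 - 4817\right) = \left(-7061\right) \left(-3381\right) = 23873241$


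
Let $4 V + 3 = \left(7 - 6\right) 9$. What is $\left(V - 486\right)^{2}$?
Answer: $\frac{938961}{4} \approx 2.3474 \cdot 10^{5}$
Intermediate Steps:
$V = \frac{3}{2}$ ($V = - \frac{3}{4} + \frac{\left(7 - 6\right) 9}{4} = - \frac{3}{4} + \frac{1 \cdot 9}{4} = - \frac{3}{4} + \frac{1}{4} \cdot 9 = - \frac{3}{4} + \frac{9}{4} = \frac{3}{2} \approx 1.5$)
$\left(V - 486\right)^{2} = \left(\frac{3}{2} - 486\right)^{2} = \left(- \frac{969}{2}\right)^{2} = \frac{938961}{4}$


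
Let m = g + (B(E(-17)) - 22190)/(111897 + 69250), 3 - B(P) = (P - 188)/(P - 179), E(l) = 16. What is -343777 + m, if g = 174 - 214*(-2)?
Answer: -10132918457828/29526961 ≈ -3.4318e+5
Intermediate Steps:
B(P) = 3 - (-188 + P)/(-179 + P) (B(P) = 3 - (P - 188)/(P - 179) = 3 - (-188 + P)/(-179 + P))
g = 602 (g = 174 + 428 = 602)
m = 17771613869/29526961 (m = 602 + ((-349 + 2*16)/(-179 + 16) - 22190)/(111897 + 69250) = 602 + ((-349 + 32)/(-163) - 22190)/181147 = 602 + (-1/163*(-317) - 22190)*(1/181147) = 602 + (317/163 - 22190)*(1/181147) = 602 - 3616653/163*1/181147 = 602 - 3616653/29526961 = 17771613869/29526961 ≈ 601.88)
-343777 + m = -343777 + 17771613869/29526961 = -10132918457828/29526961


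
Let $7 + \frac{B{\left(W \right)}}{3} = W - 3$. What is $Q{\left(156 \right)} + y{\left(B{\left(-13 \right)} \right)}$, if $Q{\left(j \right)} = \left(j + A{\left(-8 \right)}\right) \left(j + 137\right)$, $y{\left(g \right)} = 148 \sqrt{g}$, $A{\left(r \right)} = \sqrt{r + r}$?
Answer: $45708 + 1172 i + 148 i \sqrt{69} \approx 45708.0 + 2401.4 i$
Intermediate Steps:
$B{\left(W \right)} = -30 + 3 W$ ($B{\left(W \right)} = -21 + 3 \left(W - 3\right) = -21 + 3 \left(-3 + W\right) = -21 + \left(-9 + 3 W\right) = -30 + 3 W$)
$A{\left(r \right)} = \sqrt{2} \sqrt{r}$ ($A{\left(r \right)} = \sqrt{2 r} = \sqrt{2} \sqrt{r}$)
$Q{\left(j \right)} = \left(137 + j\right) \left(j + 4 i\right)$ ($Q{\left(j \right)} = \left(j + \sqrt{2} \sqrt{-8}\right) \left(j + 137\right) = \left(j + \sqrt{2} \cdot 2 i \sqrt{2}\right) \left(137 + j\right) = \left(j + 4 i\right) \left(137 + j\right) = \left(137 + j\right) \left(j + 4 i\right)$)
$Q{\left(156 \right)} + y{\left(B{\left(-13 \right)} \right)} = \left(156^{2} + 548 i + 156 \left(137 + 4 i\right)\right) + 148 \sqrt{-30 + 3 \left(-13\right)} = \left(24336 + 548 i + \left(21372 + 624 i\right)\right) + 148 \sqrt{-30 - 39} = \left(45708 + 1172 i\right) + 148 \sqrt{-69} = \left(45708 + 1172 i\right) + 148 i \sqrt{69} = 45708 + 1172 i + 148 i \sqrt{69}$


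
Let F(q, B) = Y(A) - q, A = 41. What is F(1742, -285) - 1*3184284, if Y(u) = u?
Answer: -3185985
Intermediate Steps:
F(q, B) = 41 - q
F(1742, -285) - 1*3184284 = (41 - 1*1742) - 1*3184284 = (41 - 1742) - 3184284 = -1701 - 3184284 = -3185985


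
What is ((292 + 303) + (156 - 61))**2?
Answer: 476100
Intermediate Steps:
((292 + 303) + (156 - 61))**2 = (595 + 95)**2 = 690**2 = 476100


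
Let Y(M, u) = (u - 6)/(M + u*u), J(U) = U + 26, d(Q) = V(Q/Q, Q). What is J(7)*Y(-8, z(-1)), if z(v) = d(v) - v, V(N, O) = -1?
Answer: 99/4 ≈ 24.750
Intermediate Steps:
d(Q) = -1
J(U) = 26 + U
z(v) = -1 - v
Y(M, u) = (-6 + u)/(M + u²)
J(7)*Y(-8, z(-1)) = (26 + 7)*((-6 + (-1 - 1*(-1)))/(-8 + (-1 - 1*(-1))²)) = 33*((-6 + (-1 + 1))/(-8 + (-1 + 1)²)) = 33*((-6 + 0)/(-8 + 0²)) = 33*(-6/(-8 + 0)) = 33*(-6/(-8)) = 33*(-⅛*(-6)) = 33*(¾) = 99/4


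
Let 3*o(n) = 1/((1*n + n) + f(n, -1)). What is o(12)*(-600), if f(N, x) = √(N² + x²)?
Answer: -4800/431 + 200*√145/431 ≈ -5.5491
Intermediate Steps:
o(n) = 1/(3*(√(1 + n²) + 2*n)) (o(n) = 1/(3*((1*n + n) + √(n² + (-1)²))) = 1/(3*((n + n) + √(n² + 1))) = 1/(3*(2*n + √(1 + n²))) = 1/(3*(√(1 + n²) + 2*n)))
o(12)*(-600) = (1/(3*(√(1 + 12²) + 2*12)))*(-600) = (1/(3*(√(1 + 144) + 24)))*(-600) = (1/(3*(√145 + 24)))*(-600) = (1/(3*(24 + √145)))*(-600) = -200/(24 + √145)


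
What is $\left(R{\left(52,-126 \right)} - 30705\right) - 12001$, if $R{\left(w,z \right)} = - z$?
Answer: $-42580$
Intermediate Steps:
$\left(R{\left(52,-126 \right)} - 30705\right) - 12001 = \left(\left(-1\right) \left(-126\right) - 30705\right) - 12001 = \left(126 - 30705\right) - 12001 = -30579 - 12001 = -42580$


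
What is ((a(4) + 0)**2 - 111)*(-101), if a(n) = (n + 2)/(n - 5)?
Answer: 7575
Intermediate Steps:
a(n) = (2 + n)/(-5 + n)
((a(4) + 0)**2 - 111)*(-101) = (((2 + 4)/(-5 + 4) + 0)**2 - 111)*(-101) = ((6/(-1) + 0)**2 - 111)*(-101) = ((-1*6 + 0)**2 - 111)*(-101) = ((-6 + 0)**2 - 111)*(-101) = ((-6)**2 - 111)*(-101) = (36 - 111)*(-101) = -75*(-101) = 7575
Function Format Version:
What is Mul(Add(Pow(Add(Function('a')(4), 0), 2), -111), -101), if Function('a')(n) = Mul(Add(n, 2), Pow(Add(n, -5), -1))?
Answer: 7575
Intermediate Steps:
Function('a')(n) = Mul(Pow(Add(-5, n), -1), Add(2, n)) (Function('a')(n) = Mul(Add(2, n), Pow(Add(-5, n), -1)) = Mul(Pow(Add(-5, n), -1), Add(2, n)))
Mul(Add(Pow(Add(Function('a')(4), 0), 2), -111), -101) = Mul(Add(Pow(Add(Mul(Pow(Add(-5, 4), -1), Add(2, 4)), 0), 2), -111), -101) = Mul(Add(Pow(Add(Mul(Pow(-1, -1), 6), 0), 2), -111), -101) = Mul(Add(Pow(Add(Mul(-1, 6), 0), 2), -111), -101) = Mul(Add(Pow(Add(-6, 0), 2), -111), -101) = Mul(Add(Pow(-6, 2), -111), -101) = Mul(Add(36, -111), -101) = Mul(-75, -101) = 7575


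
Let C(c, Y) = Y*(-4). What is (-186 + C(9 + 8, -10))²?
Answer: 21316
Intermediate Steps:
C(c, Y) = -4*Y
(-186 + C(9 + 8, -10))² = (-186 - 4*(-10))² = (-186 + 40)² = (-146)² = 21316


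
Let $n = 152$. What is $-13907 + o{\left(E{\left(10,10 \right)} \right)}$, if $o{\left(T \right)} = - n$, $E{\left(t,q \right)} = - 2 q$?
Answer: $-14059$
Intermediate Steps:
$o{\left(T \right)} = -152$ ($o{\left(T \right)} = \left(-1\right) 152 = -152$)
$-13907 + o{\left(E{\left(10,10 \right)} \right)} = -13907 - 152 = -14059$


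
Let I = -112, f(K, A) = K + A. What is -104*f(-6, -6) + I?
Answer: 1136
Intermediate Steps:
f(K, A) = A + K
-104*f(-6, -6) + I = -104*(-6 - 6) - 112 = -104*(-12) - 112 = 1248 - 112 = 1136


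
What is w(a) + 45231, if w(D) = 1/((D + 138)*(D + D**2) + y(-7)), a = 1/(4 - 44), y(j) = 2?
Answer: 3945933671/87241 ≈ 45230.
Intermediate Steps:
a = -1/40 (a = 1/(-40) = -1/40 ≈ -0.025000)
w(D) = 1/(2 + (138 + D)*(D + D**2)) (w(D) = 1/((D + 138)*(D + D**2) + 2) = 1/((138 + D)*(D + D**2) + 2) = 1/(2 + (138 + D)*(D + D**2)))
w(a) + 45231 = 1/(2 + (-1/40)**3 + 138*(-1/40) + 139*(-1/40)**2) + 45231 = 1/(2 - 1/64000 - 69/20 + 139*(1/1600)) + 45231 = 1/(2 - 1/64000 - 69/20 + 139/1600) + 45231 = 1/(-87241/64000) + 45231 = -64000/87241 + 45231 = 3945933671/87241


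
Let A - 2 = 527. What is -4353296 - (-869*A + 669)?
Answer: -3894264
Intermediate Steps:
A = 529 (A = 2 + 527 = 529)
-4353296 - (-869*A + 669) = -4353296 - (-869*529 + 669) = -4353296 - (-459701 + 669) = -4353296 - 1*(-459032) = -4353296 + 459032 = -3894264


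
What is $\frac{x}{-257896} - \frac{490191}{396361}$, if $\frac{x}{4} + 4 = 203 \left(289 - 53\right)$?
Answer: $- \frac{25295925939}{12777489557} \approx -1.9797$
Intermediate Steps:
$x = 191616$ ($x = -16 + 4 \cdot 203 \left(289 - 53\right) = -16 + 4 \cdot 203 \cdot 236 = -16 + 4 \cdot 47908 = -16 + 191632 = 191616$)
$\frac{x}{-257896} - \frac{490191}{396361} = \frac{191616}{-257896} - \frac{490191}{396361} = 191616 \left(- \frac{1}{257896}\right) - \frac{490191}{396361} = - \frac{23952}{32237} - \frac{490191}{396361} = - \frac{25295925939}{12777489557}$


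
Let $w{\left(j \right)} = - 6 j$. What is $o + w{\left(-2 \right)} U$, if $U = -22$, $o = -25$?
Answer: $-289$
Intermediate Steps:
$o + w{\left(-2 \right)} U = -25 + \left(-6\right) \left(-2\right) \left(-22\right) = -25 + 12 \left(-22\right) = -25 - 264 = -289$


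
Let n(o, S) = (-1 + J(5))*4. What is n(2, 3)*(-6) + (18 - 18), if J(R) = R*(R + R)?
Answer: -1176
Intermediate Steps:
J(R) = 2*R² (J(R) = R*(2*R) = 2*R²)
n(o, S) = 196 (n(o, S) = (-1 + 2*5²)*4 = (-1 + 2*25)*4 = (-1 + 50)*4 = 49*4 = 196)
n(2, 3)*(-6) + (18 - 18) = 196*(-6) + (18 - 18) = -1176 + 0 = -1176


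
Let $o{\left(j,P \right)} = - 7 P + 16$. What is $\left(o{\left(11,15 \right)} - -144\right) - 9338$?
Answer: $-9283$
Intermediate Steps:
$o{\left(j,P \right)} = 16 - 7 P$
$\left(o{\left(11,15 \right)} - -144\right) - 9338 = \left(\left(16 - 105\right) - -144\right) - 9338 = \left(\left(16 - 105\right) + 144\right) - 9338 = \left(-89 + 144\right) - 9338 = 55 - 9338 = -9283$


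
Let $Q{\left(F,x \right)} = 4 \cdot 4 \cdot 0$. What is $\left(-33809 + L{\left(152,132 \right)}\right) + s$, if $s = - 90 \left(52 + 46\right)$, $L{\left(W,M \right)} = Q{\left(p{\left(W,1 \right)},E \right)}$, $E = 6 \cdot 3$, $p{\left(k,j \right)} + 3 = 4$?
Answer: $-42629$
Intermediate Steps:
$p{\left(k,j \right)} = 1$ ($p{\left(k,j \right)} = -3 + 4 = 1$)
$E = 18$
$Q{\left(F,x \right)} = 0$ ($Q{\left(F,x \right)} = 16 \cdot 0 = 0$)
$L{\left(W,M \right)} = 0$
$s = -8820$ ($s = \left(-90\right) 98 = -8820$)
$\left(-33809 + L{\left(152,132 \right)}\right) + s = \left(-33809 + 0\right) - 8820 = -33809 - 8820 = -42629$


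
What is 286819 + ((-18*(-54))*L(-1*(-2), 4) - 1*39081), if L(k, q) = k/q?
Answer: 248224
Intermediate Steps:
286819 + ((-18*(-54))*L(-1*(-2), 4) - 1*39081) = 286819 + ((-18*(-54))*(-1*(-2)/4) - 1*39081) = 286819 + (972*(2*(1/4)) - 39081) = 286819 + (972*(1/2) - 39081) = 286819 + (486 - 39081) = 286819 - 38595 = 248224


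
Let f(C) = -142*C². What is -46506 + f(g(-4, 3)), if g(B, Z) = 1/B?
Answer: -372119/8 ≈ -46515.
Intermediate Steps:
-46506 + f(g(-4, 3)) = -46506 - 142*(1/(-4))² = -46506 - 142*(-¼)² = -46506 - 142*1/16 = -46506 - 71/8 = -372119/8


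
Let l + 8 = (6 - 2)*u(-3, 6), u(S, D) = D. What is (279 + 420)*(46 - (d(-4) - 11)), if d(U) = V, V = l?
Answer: 28659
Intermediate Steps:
l = 16 (l = -8 + (6 - 2)*6 = -8 + 4*6 = -8 + 24 = 16)
V = 16
d(U) = 16
(279 + 420)*(46 - (d(-4) - 11)) = (279 + 420)*(46 - (16 - 11)) = 699*(46 - 1*5) = 699*(46 - 5) = 699*41 = 28659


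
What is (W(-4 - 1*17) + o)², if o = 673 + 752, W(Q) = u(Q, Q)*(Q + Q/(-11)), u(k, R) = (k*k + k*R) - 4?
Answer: 28461377025/121 ≈ 2.3522e+8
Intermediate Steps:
u(k, R) = -4 + k² + R*k (u(k, R) = (k² + R*k) - 4 = -4 + k² + R*k)
W(Q) = 10*Q*(-4 + 2*Q²)/11 (W(Q) = (-4 + Q² + Q*Q)*(Q + Q/(-11)) = (-4 + Q² + Q²)*(Q + Q*(-1/11)) = (-4 + 2*Q²)*(Q - Q/11) = (-4 + 2*Q²)*(10*Q/11) = 10*Q*(-4 + 2*Q²)/11)
o = 1425
(W(-4 - 1*17) + o)² = (20*(-4 - 1*17)*(-2 + (-4 - 1*17)²)/11 + 1425)² = (20*(-4 - 17)*(-2 + (-4 - 17)²)/11 + 1425)² = ((20/11)*(-21)*(-2 + (-21)²) + 1425)² = ((20/11)*(-21)*(-2 + 441) + 1425)² = ((20/11)*(-21)*439 + 1425)² = (-184380/11 + 1425)² = (-168705/11)² = 28461377025/121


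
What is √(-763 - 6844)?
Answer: I*√7607 ≈ 87.218*I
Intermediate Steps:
√(-763 - 6844) = √(-7607) = I*√7607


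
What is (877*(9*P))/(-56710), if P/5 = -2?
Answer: 7893/5671 ≈ 1.3918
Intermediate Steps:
P = -10 (P = 5*(-2) = -10)
(877*(9*P))/(-56710) = (877*(9*(-10)))/(-56710) = (877*(-90))*(-1/56710) = -78930*(-1/56710) = 7893/5671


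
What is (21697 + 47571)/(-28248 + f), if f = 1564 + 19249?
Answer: -69268/7435 ≈ -9.3165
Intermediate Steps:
f = 20813
(21697 + 47571)/(-28248 + f) = (21697 + 47571)/(-28248 + 20813) = 69268/(-7435) = 69268*(-1/7435) = -69268/7435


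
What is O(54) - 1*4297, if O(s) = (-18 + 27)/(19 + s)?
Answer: -313672/73 ≈ -4296.9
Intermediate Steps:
O(s) = 9/(19 + s)
O(54) - 1*4297 = 9/(19 + 54) - 1*4297 = 9/73 - 4297 = -313672/73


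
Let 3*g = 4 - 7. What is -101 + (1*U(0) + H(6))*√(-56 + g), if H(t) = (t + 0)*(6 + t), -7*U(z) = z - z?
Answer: -101 + 72*I*√57 ≈ -101.0 + 543.59*I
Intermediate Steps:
U(z) = 0 (U(z) = -(z - z)/7 = -⅐*0 = 0)
g = -1 (g = (4 - 7)/3 = (⅓)*(-3) = -1)
H(t) = t*(6 + t)
-101 + (1*U(0) + H(6))*√(-56 + g) = -101 + (1*0 + 6*(6 + 6))*√(-56 - 1) = -101 + (0 + 6*12)*√(-57) = -101 + (0 + 72)*(I*√57) = -101 + 72*(I*√57) = -101 + 72*I*√57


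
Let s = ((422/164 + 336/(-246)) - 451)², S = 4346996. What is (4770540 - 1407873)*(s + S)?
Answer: 102862493172446931/6724 ≈ 1.5298e+13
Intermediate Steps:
s = 1360355689/6724 (s = ((422*(1/164) + 336*(-1/246)) - 451)² = ((211/82 - 56/41) - 451)² = (99/82 - 451)² = (-36883/82)² = 1360355689/6724 ≈ 2.0231e+5)
(4770540 - 1407873)*(s + S) = (4770540 - 1407873)*(1360355689/6724 + 4346996) = 3362667*(30589556793/6724) = 102862493172446931/6724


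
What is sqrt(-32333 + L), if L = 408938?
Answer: 3*sqrt(41845) ≈ 613.68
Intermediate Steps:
sqrt(-32333 + L) = sqrt(-32333 + 408938) = sqrt(376605) = 3*sqrt(41845)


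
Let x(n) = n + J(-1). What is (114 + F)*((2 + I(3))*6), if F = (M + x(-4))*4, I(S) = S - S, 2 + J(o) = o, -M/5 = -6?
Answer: 2472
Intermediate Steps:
M = 30 (M = -5*(-6) = 30)
J(o) = -2 + o
I(S) = 0
x(n) = -3 + n (x(n) = n + (-2 - 1) = n - 3 = -3 + n)
F = 92 (F = (30 + (-3 - 4))*4 = (30 - 7)*4 = 23*4 = 92)
(114 + F)*((2 + I(3))*6) = (114 + 92)*((2 + 0)*6) = 206*(2*6) = 206*12 = 2472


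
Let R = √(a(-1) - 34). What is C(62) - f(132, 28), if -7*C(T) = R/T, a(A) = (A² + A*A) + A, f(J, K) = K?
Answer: -28 - I*√33/434 ≈ -28.0 - 0.013236*I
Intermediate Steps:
a(A) = A + 2*A² (a(A) = (A² + A²) + A = 2*A² + A = A + 2*A²)
R = I*√33 (R = √(-(1 + 2*(-1)) - 34) = √(-(1 - 2) - 34) = √(-1*(-1) - 34) = √(1 - 34) = √(-33) = I*√33 ≈ 5.7446*I)
C(T) = -I*√33/(7*T)
C(62) - f(132, 28) = -⅐*I*√33/62 - 1*28 = -⅐*I*√33*1/62 - 28 = -I*√33/434 - 28 = -28 - I*√33/434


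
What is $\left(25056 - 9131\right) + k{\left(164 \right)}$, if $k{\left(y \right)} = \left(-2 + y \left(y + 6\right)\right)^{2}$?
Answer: $777198809$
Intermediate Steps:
$k{\left(y \right)} = \left(-2 + y \left(6 + y\right)\right)^{2}$
$\left(25056 - 9131\right) + k{\left(164 \right)} = \left(25056 - 9131\right) + \left(-2 + 164^{2} + 6 \cdot 164\right)^{2} = 15925 + \left(-2 + 26896 + 984\right)^{2} = 15925 + 27878^{2} = 15925 + 777182884 = 777198809$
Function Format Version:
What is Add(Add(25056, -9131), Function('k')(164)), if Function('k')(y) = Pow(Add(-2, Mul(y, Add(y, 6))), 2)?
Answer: 777198809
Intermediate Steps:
Function('k')(y) = Pow(Add(-2, Mul(y, Add(6, y))), 2)
Add(Add(25056, -9131), Function('k')(164)) = Add(Add(25056, -9131), Pow(Add(-2, Pow(164, 2), Mul(6, 164)), 2)) = Add(15925, Pow(Add(-2, 26896, 984), 2)) = Add(15925, Pow(27878, 2)) = Add(15925, 777182884) = 777198809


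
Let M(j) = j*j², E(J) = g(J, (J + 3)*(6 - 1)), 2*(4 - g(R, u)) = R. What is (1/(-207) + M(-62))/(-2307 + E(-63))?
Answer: 98667794/940401 ≈ 104.92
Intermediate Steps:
g(R, u) = 4 - R/2
E(J) = 4 - J/2
M(j) = j³
(1/(-207) + M(-62))/(-2307 + E(-63)) = (1/(-207) + (-62)³)/(-2307 + (4 - ½*(-63))) = (-1/207 - 238328)/(-2307 + (4 + 63/2)) = -49333897/(207*(-2307 + 71/2)) = -49333897/(207*(-4543/2)) = -49333897/207*(-2/4543) = 98667794/940401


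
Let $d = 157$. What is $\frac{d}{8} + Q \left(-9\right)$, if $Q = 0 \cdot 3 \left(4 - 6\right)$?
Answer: $\frac{157}{8} \approx 19.625$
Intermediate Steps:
$Q = 0$ ($Q = 0 \left(-2\right) = 0$)
$\frac{d}{8} + Q \left(-9\right) = \frac{157}{8} + 0 \left(-9\right) = 157 \cdot \frac{1}{8} + 0 = \frac{157}{8} + 0 = \frac{157}{8}$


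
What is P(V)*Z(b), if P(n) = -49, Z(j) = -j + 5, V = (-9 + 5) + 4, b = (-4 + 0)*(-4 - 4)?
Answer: 1323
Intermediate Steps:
b = 32 (b = -4*(-8) = 32)
V = 0 (V = -4 + 4 = 0)
Z(j) = 5 - j
P(V)*Z(b) = -49*(5 - 1*32) = -49*(5 - 32) = -49*(-27) = 1323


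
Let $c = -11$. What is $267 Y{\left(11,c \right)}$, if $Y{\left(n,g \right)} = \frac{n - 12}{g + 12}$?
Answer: $-267$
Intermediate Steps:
$Y{\left(n,g \right)} = \frac{-12 + n}{12 + g}$
$267 Y{\left(11,c \right)} = 267 \frac{-12 + 11}{12 - 11} = 267 \cdot 1^{-1} \left(-1\right) = 267 \cdot 1 \left(-1\right) = 267 \left(-1\right) = -267$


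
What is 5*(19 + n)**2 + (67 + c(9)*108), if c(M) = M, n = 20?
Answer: 8644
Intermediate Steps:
5*(19 + n)**2 + (67 + c(9)*108) = 5*(19 + 20)**2 + (67 + 9*108) = 5*39**2 + (67 + 972) = 5*1521 + 1039 = 7605 + 1039 = 8644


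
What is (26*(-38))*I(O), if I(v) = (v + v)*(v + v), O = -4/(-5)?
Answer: -63232/25 ≈ -2529.3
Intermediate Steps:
O = ⅘ (O = -4*(-⅕) = ⅘ ≈ 0.80000)
I(v) = 4*v² (I(v) = (2*v)*(2*v) = 4*v²)
(26*(-38))*I(O) = (26*(-38))*(4*(⅘)²) = -3952*16/25 = -988*64/25 = -63232/25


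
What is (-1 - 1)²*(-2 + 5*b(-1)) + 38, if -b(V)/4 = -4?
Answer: 350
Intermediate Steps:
b(V) = 16 (b(V) = -4*(-4) = 16)
(-1 - 1)²*(-2 + 5*b(-1)) + 38 = (-1 - 1)²*(-2 + 5*16) + 38 = (-2)²*(-2 + 80) + 38 = 4*78 + 38 = 312 + 38 = 350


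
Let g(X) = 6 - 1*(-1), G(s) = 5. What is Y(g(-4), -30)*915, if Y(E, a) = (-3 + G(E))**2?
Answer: 3660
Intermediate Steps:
g(X) = 7 (g(X) = 6 + 1 = 7)
Y(E, a) = 4 (Y(E, a) = (-3 + 5)**2 = 2**2 = 4)
Y(g(-4), -30)*915 = 4*915 = 3660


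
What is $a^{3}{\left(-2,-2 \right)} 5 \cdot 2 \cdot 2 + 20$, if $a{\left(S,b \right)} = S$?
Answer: $-140$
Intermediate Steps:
$a^{3}{\left(-2,-2 \right)} 5 \cdot 2 \cdot 2 + 20 = \left(-2\right)^{3} \cdot 5 \cdot 2 \cdot 2 + 20 = - 8 \cdot 10 \cdot 2 + 20 = \left(-8\right) 20 + 20 = -160 + 20 = -140$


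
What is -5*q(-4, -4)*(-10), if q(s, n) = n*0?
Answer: 0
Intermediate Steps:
q(s, n) = 0
-5*q(-4, -4)*(-10) = -5*0*(-10) = 0*(-10) = 0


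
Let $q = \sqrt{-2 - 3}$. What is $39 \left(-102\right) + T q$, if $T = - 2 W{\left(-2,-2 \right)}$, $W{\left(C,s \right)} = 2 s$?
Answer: $-3978 + 8 i \sqrt{5} \approx -3978.0 + 17.889 i$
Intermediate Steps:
$q = i \sqrt{5}$ ($q = \sqrt{-5} = i \sqrt{5} \approx 2.2361 i$)
$T = 8$ ($T = - 2 \cdot 2 \left(-2\right) = \left(-2\right) \left(-4\right) = 8$)
$39 \left(-102\right) + T q = 39 \left(-102\right) + 8 i \sqrt{5} = -3978 + 8 i \sqrt{5}$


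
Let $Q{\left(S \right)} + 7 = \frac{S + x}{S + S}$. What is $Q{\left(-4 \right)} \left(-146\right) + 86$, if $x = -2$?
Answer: $\frac{1997}{2} \approx 998.5$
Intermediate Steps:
$Q{\left(S \right)} = -7 + \frac{-2 + S}{2 S}$ ($Q{\left(S \right)} = -7 + \frac{S - 2}{S + S} = -7 + \frac{-2 + S}{2 S}$)
$Q{\left(-4 \right)} \left(-146\right) + 86 = \left(- \frac{13}{2} - \frac{1}{-4}\right) \left(-146\right) + 86 = \left(- \frac{13}{2} - - \frac{1}{4}\right) \left(-146\right) + 86 = \left(- \frac{13}{2} + \frac{1}{4}\right) \left(-146\right) + 86 = \left(- \frac{25}{4}\right) \left(-146\right) + 86 = \frac{1825}{2} + 86 = \frac{1997}{2}$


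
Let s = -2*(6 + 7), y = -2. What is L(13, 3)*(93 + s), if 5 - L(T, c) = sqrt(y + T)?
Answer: 335 - 67*sqrt(11) ≈ 112.79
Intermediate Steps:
L(T, c) = 5 - sqrt(-2 + T)
s = -26 (s = -2*13 = -26)
L(13, 3)*(93 + s) = (5 - sqrt(-2 + 13))*(93 - 26) = (5 - sqrt(11))*67 = 335 - 67*sqrt(11)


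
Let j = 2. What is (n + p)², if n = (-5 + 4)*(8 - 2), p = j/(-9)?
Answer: 3136/81 ≈ 38.716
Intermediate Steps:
p = -2/9 (p = 2/(-9) = 2*(-⅑) = -2/9 ≈ -0.22222)
n = -6 (n = -1*6 = -6)
(n + p)² = (-6 - 2/9)² = (-56/9)² = 3136/81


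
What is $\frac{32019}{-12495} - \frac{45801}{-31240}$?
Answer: $- \frac{28532671}{26022920} \approx -1.0964$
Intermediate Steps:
$\frac{32019}{-12495} - \frac{45801}{-31240} = 32019 \left(- \frac{1}{12495}\right) - - \frac{45801}{31240} = - \frac{10673}{4165} + \frac{45801}{31240} = - \frac{28532671}{26022920}$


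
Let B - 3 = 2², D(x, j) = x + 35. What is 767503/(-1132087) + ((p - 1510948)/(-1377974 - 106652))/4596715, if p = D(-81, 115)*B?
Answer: -47615888732491048/70234704275367203 ≈ -0.67795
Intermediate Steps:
D(x, j) = 35 + x
B = 7 (B = 3 + 2² = 3 + 4 = 7)
p = -322 (p = (35 - 81)*7 = -46*7 = -322)
767503/(-1132087) + ((p - 1510948)/(-1377974 - 106652))/4596715 = 767503/(-1132087) + ((-322 - 1510948)/(-1377974 - 106652))/4596715 = 767503*(-1/1132087) - 1511270/(-1484626)*(1/4596715) = -69773/102917 - 1511270*(-1/1484626)*(1/4596715) = -69773/102917 + (755635/742313)*(1/4596715) = -69773/102917 + 151127/682440260359 = -47615888732491048/70234704275367203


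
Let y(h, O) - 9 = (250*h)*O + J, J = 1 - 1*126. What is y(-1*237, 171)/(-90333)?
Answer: 10131866/90333 ≈ 112.16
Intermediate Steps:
J = -125 (J = 1 - 126 = -125)
y(h, O) = -116 + 250*O*h (y(h, O) = 9 + ((250*h)*O - 125) = 9 + (250*O*h - 125) = 9 + (-125 + 250*O*h) = -116 + 250*O*h)
y(-1*237, 171)/(-90333) = (-116 + 250*171*(-1*237))/(-90333) = (-116 + 250*171*(-237))*(-1/90333) = (-116 - 10131750)*(-1/90333) = -10131866*(-1/90333) = 10131866/90333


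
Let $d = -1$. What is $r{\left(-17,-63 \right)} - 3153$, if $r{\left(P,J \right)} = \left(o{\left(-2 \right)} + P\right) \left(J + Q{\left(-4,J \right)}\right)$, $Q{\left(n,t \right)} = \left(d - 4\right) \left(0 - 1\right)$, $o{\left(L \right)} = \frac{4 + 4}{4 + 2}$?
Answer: $- \frac{6733}{3} \approx -2244.3$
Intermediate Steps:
$o{\left(L \right)} = \frac{4}{3}$ ($o{\left(L \right)} = \frac{8}{6} = 8 \cdot \frac{1}{6} = \frac{4}{3}$)
$Q{\left(n,t \right)} = 5$ ($Q{\left(n,t \right)} = \left(-1 - 4\right) \left(0 - 1\right) = \left(-5\right) \left(-1\right) = 5$)
$r{\left(P,J \right)} = \left(5 + J\right) \left(\frac{4}{3} + P\right)$ ($r{\left(P,J \right)} = \left(\frac{4}{3} + P\right) \left(J + 5\right) = \left(\frac{4}{3} + P\right) \left(5 + J\right) = \left(5 + J\right) \left(\frac{4}{3} + P\right)$)
$r{\left(-17,-63 \right)} - 3153 = \left(\frac{20}{3} + 5 \left(-17\right) + \frac{4}{3} \left(-63\right) - -1071\right) - 3153 = \left(\frac{20}{3} - 85 - 84 + 1071\right) - 3153 = \frac{2726}{3} - 3153 = - \frac{6733}{3}$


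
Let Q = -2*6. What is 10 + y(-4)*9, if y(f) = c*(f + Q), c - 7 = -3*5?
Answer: 1162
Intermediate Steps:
c = -8 (c = 7 - 3*5 = 7 - 15 = -8)
Q = -12
y(f) = 96 - 8*f (y(f) = -8*(f - 12) = -8*(-12 + f) = 96 - 8*f)
10 + y(-4)*9 = 10 + (96 - 8*(-4))*9 = 10 + (96 + 32)*9 = 10 + 128*9 = 10 + 1152 = 1162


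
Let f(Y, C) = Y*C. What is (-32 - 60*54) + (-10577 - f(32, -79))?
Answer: -11321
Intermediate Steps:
f(Y, C) = C*Y
(-32 - 60*54) + (-10577 - f(32, -79)) = (-32 - 60*54) + (-10577 - (-79)*32) = (-32 - 3240) + (-10577 - 1*(-2528)) = -3272 + (-10577 + 2528) = -3272 - 8049 = -11321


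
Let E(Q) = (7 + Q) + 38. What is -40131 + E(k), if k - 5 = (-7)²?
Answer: -40032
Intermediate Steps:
k = 54 (k = 5 + (-7)² = 5 + 49 = 54)
E(Q) = 45 + Q
-40131 + E(k) = -40131 + (45 + 54) = -40131 + 99 = -40032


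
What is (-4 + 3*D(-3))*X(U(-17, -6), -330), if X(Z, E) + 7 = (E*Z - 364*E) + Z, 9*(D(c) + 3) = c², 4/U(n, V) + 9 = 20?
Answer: -13199270/11 ≈ -1.1999e+6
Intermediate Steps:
U(n, V) = 4/11 (U(n, V) = 4/(-9 + 20) = 4/11)
D(c) = -3 + c²/9
X(Z, E) = -7 + Z - 364*E + E*Z (X(Z, E) = -7 + ((E*Z - 364*E) + Z) = -7 + ((-364*E + E*Z) + Z) = -7 + (Z - 364*E + E*Z) = -7 + Z - 364*E + E*Z)
(-4 + 3*D(-3))*X(U(-17, -6), -330) = (-4 + 3*(-3 + (⅑)*(-3)²))*(-7 + 4/11 - 364*(-330) - 330*4/11) = (-4 + 3*(-3 + (⅑)*9))*(-7 + 4/11 + 120120 - 120) = (-4 + 3*(-3 + 1))*(1319927/11) = (-4 + 3*(-2))*(1319927/11) = (-4 - 6)*(1319927/11) = -10*1319927/11 = -13199270/11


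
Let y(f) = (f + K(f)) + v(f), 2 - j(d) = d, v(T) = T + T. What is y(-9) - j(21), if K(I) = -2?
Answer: -10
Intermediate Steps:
v(T) = 2*T
j(d) = 2 - d
y(f) = -2 + 3*f (y(f) = (f - 2) + 2*f = (-2 + f) + 2*f = -2 + 3*f)
y(-9) - j(21) = (-2 + 3*(-9)) - (2 - 1*21) = (-2 - 27) - (2 - 21) = -29 - 1*(-19) = -29 + 19 = -10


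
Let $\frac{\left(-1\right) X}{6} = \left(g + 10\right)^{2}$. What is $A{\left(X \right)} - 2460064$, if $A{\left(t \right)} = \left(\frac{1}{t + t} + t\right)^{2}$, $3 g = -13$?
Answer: $- \frac{29140788266207}{12027024} \approx -2.4229 \cdot 10^{6}$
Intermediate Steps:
$g = - \frac{13}{3}$ ($g = \frac{1}{3} \left(-13\right) = - \frac{13}{3} \approx -4.3333$)
$X = - \frac{578}{3}$ ($X = - 6 \left(- \frac{13}{3} + 10\right)^{2} = - 6 \left(\frac{17}{3}\right)^{2} = \left(-6\right) \frac{289}{9} = - \frac{578}{3} \approx -192.67$)
$A{\left(t \right)} = \left(t + \frac{1}{2 t}\right)^{2}$ ($A{\left(t \right)} = \left(\frac{1}{2 t} + t\right)^{2} = \left(t + \frac{1}{2 t}\right)^{2}$)
$A{\left(X \right)} - 2460064 = \frac{\left(1 + 2 \left(- \frac{578}{3}\right)^{2}\right)^{2}}{4 \cdot \frac{334084}{9}} - 2460064 = \frac{1}{4} \cdot \frac{9}{334084} \left(1 + 2 \cdot \frac{334084}{9}\right)^{2} - 2460064 = \frac{1}{4} \cdot \frac{9}{334084} \left(1 + \frac{668168}{9}\right)^{2} - 2460064 = \frac{1}{4} \cdot \frac{9}{334084} \left(\frac{668177}{9}\right)^{2} - 2460064 = \frac{1}{4} \cdot \frac{9}{334084} \cdot \frac{446460503329}{81} - 2460064 = \frac{446460503329}{12027024} - 2460064 = - \frac{29140788266207}{12027024}$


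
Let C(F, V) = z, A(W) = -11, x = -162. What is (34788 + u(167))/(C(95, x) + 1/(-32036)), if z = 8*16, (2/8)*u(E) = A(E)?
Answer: 1113058784/4100607 ≈ 271.44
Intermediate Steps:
u(E) = -44 (u(E) = 4*(-11) = -44)
z = 128
C(F, V) = 128
(34788 + u(167))/(C(95, x) + 1/(-32036)) = (34788 - 44)/(128 + 1/(-32036)) = 34744/(128 - 1/32036) = 34744/(4100607/32036) = 34744*(32036/4100607) = 1113058784/4100607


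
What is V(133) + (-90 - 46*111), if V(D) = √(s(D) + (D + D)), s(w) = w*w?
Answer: -5196 + 3*√1995 ≈ -5062.0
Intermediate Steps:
s(w) = w²
V(D) = √(D² + 2*D) (V(D) = √(D² + (D + D)) = √(D² + 2*D))
V(133) + (-90 - 46*111) = √(133*(2 + 133)) + (-90 - 46*111) = √(133*135) + (-90 - 5106) = √17955 - 5196 = 3*√1995 - 5196 = -5196 + 3*√1995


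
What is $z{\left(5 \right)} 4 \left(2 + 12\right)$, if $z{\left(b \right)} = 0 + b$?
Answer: $280$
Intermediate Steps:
$z{\left(b \right)} = b$
$z{\left(5 \right)} 4 \left(2 + 12\right) = 5 \cdot 4 \left(2 + 12\right) = 5 \cdot 4 \cdot 14 = 5 \cdot 56 = 280$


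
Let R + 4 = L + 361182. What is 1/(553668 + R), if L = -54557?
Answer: 1/860289 ≈ 1.1624e-6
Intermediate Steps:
R = 306621 (R = -4 + (-54557 + 361182) = -4 + 306625 = 306621)
1/(553668 + R) = 1/(553668 + 306621) = 1/860289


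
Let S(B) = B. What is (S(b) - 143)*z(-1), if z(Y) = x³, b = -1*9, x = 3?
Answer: -4104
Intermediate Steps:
b = -9
z(Y) = 27 (z(Y) = 3³ = 27)
(S(b) - 143)*z(-1) = (-9 - 143)*27 = -152*27 = -4104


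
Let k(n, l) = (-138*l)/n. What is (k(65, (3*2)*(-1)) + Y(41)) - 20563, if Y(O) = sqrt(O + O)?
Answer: -1335767/65 + sqrt(82) ≈ -20541.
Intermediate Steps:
k(n, l) = -138*l/n
Y(O) = sqrt(2)*sqrt(O) (Y(O) = sqrt(2*O) = sqrt(2)*sqrt(O))
(k(65, (3*2)*(-1)) + Y(41)) - 20563 = (-138*(3*2)*(-1)/65 + sqrt(2)*sqrt(41)) - 20563 = (-138*6*(-1)*1/65 + sqrt(82)) - 20563 = (-138*(-6)*1/65 + sqrt(82)) - 20563 = (828/65 + sqrt(82)) - 20563 = -1335767/65 + sqrt(82)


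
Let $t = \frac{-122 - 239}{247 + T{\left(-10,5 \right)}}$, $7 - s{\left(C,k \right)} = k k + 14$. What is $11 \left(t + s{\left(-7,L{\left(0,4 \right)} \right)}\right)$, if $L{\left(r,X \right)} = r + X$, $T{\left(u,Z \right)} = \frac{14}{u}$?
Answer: $- \frac{330539}{1228} \approx -269.17$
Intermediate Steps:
$L{\left(r,X \right)} = X + r$
$s{\left(C,k \right)} = -7 - k^{2}$ ($s{\left(C,k \right)} = 7 - \left(k k + 14\right) = 7 - \left(k^{2} + 14\right) = 7 - \left(14 + k^{2}\right) = -7 - k^{2}$)
$t = - \frac{1805}{1228}$ ($t = \frac{-122 - 239}{247 + \frac{14}{-10}} = - \frac{361}{247 + 14 \left(- \frac{1}{10}\right)} = - \frac{361}{247 - \frac{7}{5}} = - \frac{361}{\frac{1228}{5}} = \left(-361\right) \frac{5}{1228} = - \frac{1805}{1228} \approx -1.4699$)
$11 \left(t + s{\left(-7,L{\left(0,4 \right)} \right)}\right) = 11 \left(- \frac{1805}{1228} - \left(7 + \left(4 + 0\right)^{2}\right)\right) = 11 \left(- \frac{1805}{1228} - 23\right) = 11 \left(- \frac{30049}{1228}\right) = - \frac{330539}{1228}$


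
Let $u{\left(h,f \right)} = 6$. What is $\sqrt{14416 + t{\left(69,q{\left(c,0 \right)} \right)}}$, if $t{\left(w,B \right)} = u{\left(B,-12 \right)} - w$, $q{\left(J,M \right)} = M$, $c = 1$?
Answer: $\sqrt{14353} \approx 119.8$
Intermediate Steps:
$t{\left(w,B \right)} = 6 - w$
$\sqrt{14416 + t{\left(69,q{\left(c,0 \right)} \right)}} = \sqrt{14416 + \left(6 - 69\right)} = \sqrt{14416 - 63} = \sqrt{14353}$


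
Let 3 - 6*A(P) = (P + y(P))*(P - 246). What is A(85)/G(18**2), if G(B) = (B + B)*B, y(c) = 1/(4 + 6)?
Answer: 137041/12597120 ≈ 0.010879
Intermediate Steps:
y(c) = 1/10
A(P) = 1/2 - (-246 + P)*(1/10 + P)/6 (A(P) = 1/2 - (P + 1/10)*(P - 246)/6 = 1/2 - (1/10 + P)*(-246 + P)/6 = 1/2 - (-246 + P)*(1/10 + P)/6)
G(B) = 2*B**2 (G(B) = (2*B)*B = 2*B**2)
A(85)/G(18**2) = (23/5 - 1/6*85**2 + (2459/60)*85)/((2*(18**2)**2)) = (23/5 - 1/6*7225 + 41803/12)/((2*324**2)) = (23/5 - 7225/6 + 41803/12)/((2*104976)) = (137041/60)/209952 = (137041/60)*(1/209952) = 137041/12597120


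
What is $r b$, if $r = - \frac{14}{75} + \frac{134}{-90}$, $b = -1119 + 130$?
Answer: $\frac{372853}{225} \approx 1657.1$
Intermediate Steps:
$b = -989$
$r = - \frac{377}{225}$ ($r = \left(-14\right) \frac{1}{75} + 134 \left(- \frac{1}{90}\right) = - \frac{14}{75} - \frac{67}{45} = - \frac{377}{225} \approx -1.6756$)
$r b = \left(- \frac{377}{225}\right) \left(-989\right) = \frac{372853}{225}$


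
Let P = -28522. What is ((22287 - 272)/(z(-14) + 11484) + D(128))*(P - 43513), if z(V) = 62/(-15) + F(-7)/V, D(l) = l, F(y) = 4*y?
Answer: -230258941045/24604 ≈ -9.3586e+6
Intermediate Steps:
z(V) = -62/15 - 28/V (z(V) = 62/(-15) + (4*(-7))/V = 62*(-1/15) - 28/V = -62/15 - 28/V)
((22287 - 272)/(z(-14) + 11484) + D(128))*(P - 43513) = ((22287 - 272)/((-62/15 - 28/(-14)) + 11484) + 128)*(-28522 - 43513) = (22015/((-62/15 - 28*(-1/14)) + 11484) + 128)*(-72035) = (22015/((-62/15 + 2) + 11484) + 128)*(-72035) = (22015/(-32/15 + 11484) + 128)*(-72035) = (22015/(172228/15) + 128)*(-72035) = (22015*(15/172228) + 128)*(-72035) = (47175/24604 + 128)*(-72035) = (3196487/24604)*(-72035) = -230258941045/24604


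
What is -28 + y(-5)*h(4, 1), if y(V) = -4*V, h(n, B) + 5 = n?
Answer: -48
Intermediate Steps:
h(n, B) = -5 + n
-28 + y(-5)*h(4, 1) = -28 + (-4*(-5))*(-5 + 4) = -28 + 20*(-1) = -28 - 20 = -48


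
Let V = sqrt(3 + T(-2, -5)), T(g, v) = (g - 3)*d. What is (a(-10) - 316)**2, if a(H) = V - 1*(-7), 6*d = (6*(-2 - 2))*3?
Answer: 95544 - 1854*sqrt(7) ≈ 90639.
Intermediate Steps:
d = -12 (d = ((6*(-2 - 2))*3)/6 = ((6*(-4))*3)/6 = (-24*3)/6 = (1/6)*(-72) = -12)
T(g, v) = 36 - 12*g (T(g, v) = (g - 3)*(-12) = (-3 + g)*(-12) = 36 - 12*g)
V = 3*sqrt(7) (V = sqrt(3 + (36 - 12*(-2))) = sqrt(3 + (36 + 24)) = sqrt(3 + 60) = sqrt(63) = 3*sqrt(7) ≈ 7.9373)
a(H) = 7 + 3*sqrt(7) (a(H) = 3*sqrt(7) - 1*(-7) = 3*sqrt(7) + 7 = 7 + 3*sqrt(7))
(a(-10) - 316)**2 = ((7 + 3*sqrt(7)) - 316)**2 = (-309 + 3*sqrt(7))**2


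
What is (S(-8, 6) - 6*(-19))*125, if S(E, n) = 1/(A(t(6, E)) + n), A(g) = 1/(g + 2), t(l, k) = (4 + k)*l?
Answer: 1869500/131 ≈ 14271.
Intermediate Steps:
t(l, k) = l*(4 + k)
A(g) = 1/(2 + g)
S(E, n) = 1/(n + 1/(26 + 6*E)) (S(E, n) = 1/(1/(2 + 6*(4 + E)) + n) = 1/(1/(2 + (24 + 6*E)) + n) = 1/(1/(26 + 6*E) + n) = 1/(n + 1/(26 + 6*E)))
(S(-8, 6) - 6*(-19))*125 = (2*(13 + 3*(-8))/(1 + 2*6*(13 + 3*(-8))) - 6*(-19))*125 = (2*(13 - 24)/(1 + 2*6*(13 - 24)) + 114)*125 = (2*(-11)/(1 + 2*6*(-11)) + 114)*125 = (2*(-11)/(1 - 132) + 114)*125 = (2*(-11)/(-131) + 114)*125 = (2*(-1/131)*(-11) + 114)*125 = (22/131 + 114)*125 = (14956/131)*125 = 1869500/131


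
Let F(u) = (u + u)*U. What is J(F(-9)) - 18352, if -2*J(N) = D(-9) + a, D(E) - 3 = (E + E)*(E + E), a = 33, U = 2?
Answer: -18532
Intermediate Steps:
D(E) = 3 + 4*E² (D(E) = 3 + (E + E)*(E + E) = 3 + (2*E)*(2*E) = 3 + 4*E²)
F(u) = 4*u (F(u) = (u + u)*2 = (2*u)*2 = 4*u)
J(N) = -180 (J(N) = -((3 + 4*(-9)²) + 33)/2 = -((3 + 4*81) + 33)/2 = -((3 + 324) + 33)/2 = -(327 + 33)/2 = -½*360 = -180)
J(F(-9)) - 18352 = -180 - 18352 = -18532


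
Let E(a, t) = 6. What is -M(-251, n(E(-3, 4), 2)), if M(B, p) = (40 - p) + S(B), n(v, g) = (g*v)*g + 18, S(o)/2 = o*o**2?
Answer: 31626504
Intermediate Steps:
S(o) = 2*o**3 (S(o) = 2*(o*o**2) = 2*o**3)
n(v, g) = 18 + v*g**2 (n(v, g) = v*g**2 + 18 = 18 + v*g**2)
M(B, p) = 40 - p + 2*B**3 (M(B, p) = (40 - p) + 2*B**3 = 40 - p + 2*B**3)
-M(-251, n(E(-3, 4), 2)) = -(40 - (18 + 6*2**2) + 2*(-251)**3) = -(40 - (18 + 6*4) + 2*(-15813251)) = -(40 - (18 + 24) - 31626502) = -(40 - 1*42 - 31626502) = -(40 - 42 - 31626502) = -1*(-31626504) = 31626504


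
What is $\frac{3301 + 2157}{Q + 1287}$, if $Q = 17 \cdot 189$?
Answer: $\frac{2729}{2250} \approx 1.2129$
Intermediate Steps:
$Q = 3213$
$\frac{3301 + 2157}{Q + 1287} = \frac{3301 + 2157}{3213 + 1287} = \frac{5458}{4500} = 5458 \cdot \frac{1}{4500} = \frac{2729}{2250}$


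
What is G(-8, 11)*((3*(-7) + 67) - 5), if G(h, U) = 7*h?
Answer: -2296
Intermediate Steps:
G(-8, 11)*((3*(-7) + 67) - 5) = (7*(-8))*((3*(-7) + 67) - 5) = -56*((-21 + 67) - 5) = -56*(46 - 5) = -56*41 = -2296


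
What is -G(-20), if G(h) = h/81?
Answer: 20/81 ≈ 0.24691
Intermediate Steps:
G(h) = h/81 (G(h) = h*(1/81) = h/81)
-G(-20) = -(-20)/81 = -1*(-20/81) = 20/81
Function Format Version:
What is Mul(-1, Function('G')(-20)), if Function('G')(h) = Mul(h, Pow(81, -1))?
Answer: Rational(20, 81) ≈ 0.24691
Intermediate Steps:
Function('G')(h) = Mul(Rational(1, 81), h) (Function('G')(h) = Mul(h, Rational(1, 81)) = Mul(Rational(1, 81), h))
Mul(-1, Function('G')(-20)) = Mul(-1, Mul(Rational(1, 81), -20)) = Mul(-1, Rational(-20, 81)) = Rational(20, 81)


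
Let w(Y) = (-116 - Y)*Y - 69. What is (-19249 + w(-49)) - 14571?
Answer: -30606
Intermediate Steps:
w(Y) = -69 + Y*(-116 - Y) (w(Y) = Y*(-116 - Y) - 69 = -69 + Y*(-116 - Y))
(-19249 + w(-49)) - 14571 = (-19249 + (-69 - 1*(-49)² - 116*(-49))) - 14571 = (-19249 + (-69 - 1*2401 + 5684)) - 14571 = (-19249 + (-69 - 2401 + 5684)) - 14571 = (-19249 + 3214) - 14571 = -16035 - 14571 = -30606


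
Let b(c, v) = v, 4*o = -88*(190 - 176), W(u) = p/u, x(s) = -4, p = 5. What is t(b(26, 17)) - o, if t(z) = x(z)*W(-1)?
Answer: 328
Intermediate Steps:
W(u) = 5/u
o = -308 (o = (-88*(190 - 176))/4 = (-88*14)/4 = (¼)*(-1232) = -308)
t(z) = 20 (t(z) = -20/(-1) = -20*(-1) = -4*(-5) = 20)
t(b(26, 17)) - o = 20 - 1*(-308) = 20 + 308 = 328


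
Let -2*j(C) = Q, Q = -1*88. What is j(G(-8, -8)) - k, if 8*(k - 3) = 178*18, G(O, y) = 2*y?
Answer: -719/2 ≈ -359.50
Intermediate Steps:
Q = -88
k = 807/2 (k = 3 + (178*18)/8 = 3 + (⅛)*3204 = 3 + 801/2 = 807/2 ≈ 403.50)
j(C) = 44 (j(C) = -½*(-88) = 44)
j(G(-8, -8)) - k = 44 - 1*807/2 = 44 - 807/2 = -719/2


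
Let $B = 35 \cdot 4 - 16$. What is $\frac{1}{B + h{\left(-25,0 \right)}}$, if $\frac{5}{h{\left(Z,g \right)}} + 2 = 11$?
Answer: $\frac{9}{1121} \approx 0.0080286$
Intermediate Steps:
$h{\left(Z,g \right)} = \frac{5}{9}$ ($h{\left(Z,g \right)} = \frac{5}{-2 + 11} = \frac{5}{9}$)
$B = 124$ ($B = 140 - 16 = 124$)
$\frac{1}{B + h{\left(-25,0 \right)}} = \frac{1}{124 + \frac{5}{9}} = \frac{1}{\frac{1121}{9}} = \frac{9}{1121}$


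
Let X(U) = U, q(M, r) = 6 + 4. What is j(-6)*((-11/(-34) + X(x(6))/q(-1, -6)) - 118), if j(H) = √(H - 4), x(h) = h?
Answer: -19903*I*√10/170 ≈ -370.23*I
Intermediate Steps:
q(M, r) = 10
j(H) = √(-4 + H)
j(-6)*((-11/(-34) + X(x(6))/q(-1, -6)) - 118) = √(-4 - 6)*((-11/(-34) + 6/10) - 118) = √(-10)*((-11*(-1/34) + 6*(⅒)) - 118) = (I*√10)*((11/34 + ⅗) - 118) = (I*√10)*(157/170 - 118) = (I*√10)*(-19903/170) = -19903*I*√10/170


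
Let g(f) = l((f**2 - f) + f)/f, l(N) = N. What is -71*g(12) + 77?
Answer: -775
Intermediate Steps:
g(f) = f (g(f) = ((f**2 - f) + f)/f = f**2/f = f)
-71*g(12) + 77 = -71*12 + 77 = -852 + 77 = -775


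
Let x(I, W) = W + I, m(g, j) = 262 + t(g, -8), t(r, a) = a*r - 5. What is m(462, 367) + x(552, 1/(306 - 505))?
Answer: -574514/199 ≈ -2887.0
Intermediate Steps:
t(r, a) = -5 + a*r
m(g, j) = 257 - 8*g (m(g, j) = 262 + (-5 - 8*g) = 257 - 8*g)
x(I, W) = I + W
m(462, 367) + x(552, 1/(306 - 505)) = (257 - 8*462) + (552 + 1/(306 - 505)) = (257 - 3696) + (552 + 1/(-199)) = -3439 + (552 - 1/199) = -3439 + 109847/199 = -574514/199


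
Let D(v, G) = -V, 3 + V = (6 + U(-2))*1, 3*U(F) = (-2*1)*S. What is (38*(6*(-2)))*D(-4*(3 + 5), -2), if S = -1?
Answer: 1672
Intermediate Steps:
U(F) = ⅔ (U(F) = (-2*1*(-1))/3 = (-2*(-1))/3 = (⅓)*2 = ⅔)
V = 11/3 (V = -3 + (6 + ⅔)*1 = -3 + (20/3)*1 = -3 + 20/3 = 11/3 ≈ 3.6667)
D(v, G) = -11/3 (D(v, G) = -1*11/3 = -11/3)
(38*(6*(-2)))*D(-4*(3 + 5), -2) = (38*(6*(-2)))*(-11/3) = (38*(-12))*(-11/3) = -456*(-11/3) = 1672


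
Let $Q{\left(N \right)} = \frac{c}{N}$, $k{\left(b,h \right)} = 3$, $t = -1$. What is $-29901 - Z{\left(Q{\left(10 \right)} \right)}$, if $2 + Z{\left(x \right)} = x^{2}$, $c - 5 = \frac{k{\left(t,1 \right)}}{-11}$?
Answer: $- \frac{90445151}{3025} \approx -29899.0$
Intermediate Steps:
$c = \frac{52}{11}$ ($c = 5 + \frac{3}{-11} = 5 + 3 \left(- \frac{1}{11}\right) = 5 - \frac{3}{11} = \frac{52}{11} \approx 4.7273$)
$Q{\left(N \right)} = \frac{52}{11 N}$
$Z{\left(x \right)} = -2 + x^{2}$
$-29901 - Z{\left(Q{\left(10 \right)} \right)} = -29901 - \left(-2 + \left(\frac{52}{11 \cdot 10}\right)^{2}\right) = -29901 - \left(-2 + \left(\frac{52}{11} \cdot \frac{1}{10}\right)^{2}\right) = -29901 - \left(-2 + \left(\frac{26}{55}\right)^{2}\right) = -29901 - \left(-2 + \frac{676}{3025}\right) = -29901 - - \frac{5374}{3025} = -29901 + \frac{5374}{3025} = - \frac{90445151}{3025}$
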